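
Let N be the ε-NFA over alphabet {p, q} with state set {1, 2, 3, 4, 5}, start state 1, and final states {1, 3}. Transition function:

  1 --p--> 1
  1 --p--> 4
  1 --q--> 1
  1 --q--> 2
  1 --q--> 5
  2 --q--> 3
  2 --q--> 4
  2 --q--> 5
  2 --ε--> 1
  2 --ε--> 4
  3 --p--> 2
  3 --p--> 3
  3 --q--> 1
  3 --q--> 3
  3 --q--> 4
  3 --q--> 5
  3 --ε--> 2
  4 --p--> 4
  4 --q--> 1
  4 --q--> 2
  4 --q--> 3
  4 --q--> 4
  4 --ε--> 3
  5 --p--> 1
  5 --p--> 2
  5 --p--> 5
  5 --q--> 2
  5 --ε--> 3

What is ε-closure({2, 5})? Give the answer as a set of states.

{1, 2, 3, 4, 5}

Begin with {2, 5}.
2 →ε {1, 4}; add 1, 4.
4 →ε {3}; add 3.
ε-closure = {1, 2, 3, 4, 5}.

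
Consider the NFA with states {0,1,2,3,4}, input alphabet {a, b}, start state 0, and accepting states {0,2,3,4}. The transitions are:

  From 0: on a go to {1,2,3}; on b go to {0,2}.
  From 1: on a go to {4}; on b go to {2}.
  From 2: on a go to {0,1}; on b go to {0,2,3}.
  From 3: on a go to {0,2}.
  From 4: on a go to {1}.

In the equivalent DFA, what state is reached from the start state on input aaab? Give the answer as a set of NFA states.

Start: {0}.
δ(0,a) = {1,2,3}.
Union: {1,2,3}.
After a: {1,2,3}.
δ(1,a) = {4}; δ(2,a) = {0,1}; δ(3,a) = {0,2}.
Union: {0,1,2,4}.
After a: {0,1,2,4}.
δ(0,a) = {1,2,3}; δ(1,a) = {4}; δ(2,a) = {0,1}; δ(4,a) = {1}.
Union: {0,1,2,3,4}.
After a: {0,1,2,3,4}.
δ(0,b) = {0,2}; δ(1,b) = {2}; δ(2,b) = {0,2,3}; δ(3,b) = ∅; δ(4,b) = ∅.
Union: {0,2,3}.
After b: {0,2,3}.

{0,2,3}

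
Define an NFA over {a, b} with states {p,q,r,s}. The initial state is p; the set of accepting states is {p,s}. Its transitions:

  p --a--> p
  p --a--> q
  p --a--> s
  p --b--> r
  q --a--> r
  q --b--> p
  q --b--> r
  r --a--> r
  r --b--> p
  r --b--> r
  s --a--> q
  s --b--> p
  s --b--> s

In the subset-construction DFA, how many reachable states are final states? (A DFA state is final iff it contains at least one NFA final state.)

5

Start state of the DFA: {p}.
{p} --a--> {p,q,s}  [new]
{p} --b--> {r}  [new]
{p,q,s} --a--> {p,q,r,s}  [new]
{p,q,s} --b--> {p,r,s}  [new]
{r} --a--> {r}  [seen]
{r} --b--> {p,r}  [new]
{p,q,r,s} --a--> {p,q,r,s}  [seen]
{p,q,r,s} --b--> {p,r,s}  [seen]
{p,r,s} --a--> {p,q,r,s}  [seen]
{p,r,s} --b--> {p,r,s}  [seen]
{p,r} --a--> {p,q,r,s}  [seen]
{p,r} --b--> {p,r}  [seen]
Reachable DFA states: {p}, {p,q,s}, {r}, {p,q,r,s}, {p,r,s}, {p,r}.
Accepting DFA states (contain an NFA accepting state): {p}, {p,q,s}, {p,q,r,s}, {p,r,s}, {p,r}.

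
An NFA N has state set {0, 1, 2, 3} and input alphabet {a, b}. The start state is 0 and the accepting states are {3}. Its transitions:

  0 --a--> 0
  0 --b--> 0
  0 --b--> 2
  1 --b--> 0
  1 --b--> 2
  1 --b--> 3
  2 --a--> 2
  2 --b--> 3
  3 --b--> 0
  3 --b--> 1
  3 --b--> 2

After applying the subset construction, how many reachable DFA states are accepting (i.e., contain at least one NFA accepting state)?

Start state of the DFA: {0}.
{0} --a--> {0}  [seen]
{0} --b--> {0, 2}  [new]
{0, 2} --a--> {0, 2}  [seen]
{0, 2} --b--> {0, 2, 3}  [new]
{0, 2, 3} --a--> {0, 2}  [seen]
{0, 2, 3} --b--> {0, 1, 2, 3}  [new]
{0, 1, 2, 3} --a--> {0, 2}  [seen]
{0, 1, 2, 3} --b--> {0, 1, 2, 3}  [seen]
Reachable DFA states: {0}, {0, 2}, {0, 2, 3}, {0, 1, 2, 3}.
Accepting DFA states (contain an NFA accepting state): {0, 2, 3}, {0, 1, 2, 3}.

2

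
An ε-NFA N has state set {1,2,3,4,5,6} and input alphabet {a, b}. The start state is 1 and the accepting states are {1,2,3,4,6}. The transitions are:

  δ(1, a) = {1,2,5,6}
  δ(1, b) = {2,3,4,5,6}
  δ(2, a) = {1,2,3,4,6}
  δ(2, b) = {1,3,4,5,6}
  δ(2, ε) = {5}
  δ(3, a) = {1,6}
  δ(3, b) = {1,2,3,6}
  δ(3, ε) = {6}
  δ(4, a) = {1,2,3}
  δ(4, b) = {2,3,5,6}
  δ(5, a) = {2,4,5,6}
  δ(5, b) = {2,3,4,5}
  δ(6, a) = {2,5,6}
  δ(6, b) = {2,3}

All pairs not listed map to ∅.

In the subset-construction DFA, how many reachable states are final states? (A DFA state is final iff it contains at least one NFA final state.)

4

Start state of the DFA: {1} (ε-closure of the NFA start).
{1} --a--> {1,2,5,6}  [new]
{1} --b--> {2,3,4,5,6}  [new]
{1,2,5,6} --a--> {1,2,3,4,5,6}  [new]
{1,2,5,6} --b--> {1,2,3,4,5,6}  [seen]
{2,3,4,5,6} --a--> {1,2,3,4,5,6}  [seen]
{2,3,4,5,6} --b--> {1,2,3,4,5,6}  [seen]
{1,2,3,4,5,6} --a--> {1,2,3,4,5,6}  [seen]
{1,2,3,4,5,6} --b--> {1,2,3,4,5,6}  [seen]
Reachable DFA states: {1}, {1,2,5,6}, {2,3,4,5,6}, {1,2,3,4,5,6}.
Accepting DFA states (contain an NFA accepting state): {1}, {1,2,5,6}, {2,3,4,5,6}, {1,2,3,4,5,6}.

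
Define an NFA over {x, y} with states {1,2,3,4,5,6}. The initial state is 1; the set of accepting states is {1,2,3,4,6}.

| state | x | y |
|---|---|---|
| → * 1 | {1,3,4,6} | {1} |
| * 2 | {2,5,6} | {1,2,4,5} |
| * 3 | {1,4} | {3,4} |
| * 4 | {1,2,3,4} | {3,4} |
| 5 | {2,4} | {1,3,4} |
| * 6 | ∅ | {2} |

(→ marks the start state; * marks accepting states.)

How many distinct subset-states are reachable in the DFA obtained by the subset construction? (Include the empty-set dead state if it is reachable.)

6

Start state of the DFA: {1}.
{1} --x--> {1,3,4,6}  [new]
{1} --y--> {1}  [seen]
{1,3,4,6} --x--> {1,2,3,4,6}  [new]
{1,3,4,6} --y--> {1,2,3,4}  [new]
{1,2,3,4,6} --x--> {1,2,3,4,5,6}  [new]
{1,2,3,4,6} --y--> {1,2,3,4,5}  [new]
{1,2,3,4} --x--> {1,2,3,4,5,6}  [seen]
{1,2,3,4} --y--> {1,2,3,4,5}  [seen]
{1,2,3,4,5,6} --x--> {1,2,3,4,5,6}  [seen]
{1,2,3,4,5,6} --y--> {1,2,3,4,5}  [seen]
{1,2,3,4,5} --x--> {1,2,3,4,5,6}  [seen]
{1,2,3,4,5} --y--> {1,2,3,4,5}  [seen]
Reachable DFA states: {1}, {1,3,4,6}, {1,2,3,4,6}, {1,2,3,4}, {1,2,3,4,5,6}, {1,2,3,4,5}.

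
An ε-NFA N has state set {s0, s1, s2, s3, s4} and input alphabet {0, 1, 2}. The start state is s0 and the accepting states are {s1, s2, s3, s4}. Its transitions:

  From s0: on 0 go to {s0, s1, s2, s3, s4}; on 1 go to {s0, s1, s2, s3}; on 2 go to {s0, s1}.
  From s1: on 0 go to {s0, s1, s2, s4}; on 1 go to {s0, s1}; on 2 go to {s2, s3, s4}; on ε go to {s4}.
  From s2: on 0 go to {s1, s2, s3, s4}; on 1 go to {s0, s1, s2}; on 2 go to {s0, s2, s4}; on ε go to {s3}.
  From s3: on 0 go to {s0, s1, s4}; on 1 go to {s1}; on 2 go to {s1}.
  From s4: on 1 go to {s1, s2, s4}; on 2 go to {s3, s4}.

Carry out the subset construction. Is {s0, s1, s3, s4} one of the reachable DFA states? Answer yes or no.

no

Start state of the DFA: {s0} (ε-closure of the NFA start).
{s0} --0--> {s0, s1, s2, s3, s4}  [new]
{s0} --1--> {s0, s1, s2, s3, s4}  [seen]
{s0} --2--> {s0, s1, s4}  [new]
{s0, s1, s2, s3, s4} --0--> {s0, s1, s2, s3, s4}  [seen]
{s0, s1, s2, s3, s4} --1--> {s0, s1, s2, s3, s4}  [seen]
{s0, s1, s2, s3, s4} --2--> {s0, s1, s2, s3, s4}  [seen]
{s0, s1, s4} --0--> {s0, s1, s2, s3, s4}  [seen]
{s0, s1, s4} --1--> {s0, s1, s2, s3, s4}  [seen]
{s0, s1, s4} --2--> {s0, s1, s2, s3, s4}  [seen]
Reachable DFA states: {s0}, {s0, s1, s2, s3, s4}, {s0, s1, s4}.
{s0, s1, s3, s4} is not among them.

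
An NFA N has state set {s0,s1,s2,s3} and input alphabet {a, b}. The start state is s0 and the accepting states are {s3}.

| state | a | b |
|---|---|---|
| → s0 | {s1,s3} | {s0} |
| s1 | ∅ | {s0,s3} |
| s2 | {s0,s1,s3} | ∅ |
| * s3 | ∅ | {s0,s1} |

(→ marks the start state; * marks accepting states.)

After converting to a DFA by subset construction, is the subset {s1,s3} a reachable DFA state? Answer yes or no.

Start state of the DFA: {s0}.
{s0} --a--> {s1,s3}  [new]
{s0} --b--> {s0}  [seen]
{s1,s3} --a--> ∅  [new]
{s1,s3} --b--> {s0,s1,s3}  [new]
∅ --a--> ∅  [seen]
∅ --b--> ∅  [seen]
{s0,s1,s3} --a--> {s1,s3}  [seen]
{s0,s1,s3} --b--> {s0,s1,s3}  [seen]
Reachable DFA states: {s0}, {s1,s3}, ∅, {s0,s1,s3}.
{s1,s3} is among them.

yes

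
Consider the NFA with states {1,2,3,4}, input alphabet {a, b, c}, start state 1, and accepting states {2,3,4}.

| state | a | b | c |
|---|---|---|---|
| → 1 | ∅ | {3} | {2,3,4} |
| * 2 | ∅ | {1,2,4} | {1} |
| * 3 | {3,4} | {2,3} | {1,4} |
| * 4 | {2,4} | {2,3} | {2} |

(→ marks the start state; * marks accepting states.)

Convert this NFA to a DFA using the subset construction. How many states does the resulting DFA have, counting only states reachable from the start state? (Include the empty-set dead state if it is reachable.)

11

Start state of the DFA: {1}.
{1} --a--> ∅  [new]
{1} --b--> {3}  [new]
{1} --c--> {2,3,4}  [new]
∅ --a--> ∅  [seen]
∅ --b--> ∅  [seen]
∅ --c--> ∅  [seen]
{3} --a--> {3,4}  [new]
{3} --b--> {2,3}  [new]
{3} --c--> {1,4}  [new]
{2,3,4} --a--> {2,3,4}  [seen]
{2,3,4} --b--> {1,2,3,4}  [new]
{2,3,4} --c--> {1,2,4}  [new]
{3,4} --a--> {2,3,4}  [seen]
{3,4} --b--> {2,3}  [seen]
{3,4} --c--> {1,2,4}  [seen]
{2,3} --a--> {3,4}  [seen]
{2,3} --b--> {1,2,3,4}  [seen]
{2,3} --c--> {1,4}  [seen]
{1,4} --a--> {2,4}  [new]
{1,4} --b--> {2,3}  [seen]
{1,4} --c--> {2,3,4}  [seen]
{1,2,3,4} --a--> {2,3,4}  [seen]
{1,2,3,4} --b--> {1,2,3,4}  [seen]
{1,2,3,4} --c--> {1,2,3,4}  [seen]
{1,2,4} --a--> {2,4}  [seen]
{1,2,4} --b--> {1,2,3,4}  [seen]
{1,2,4} --c--> {1,2,3,4}  [seen]
{2,4} --a--> {2,4}  [seen]
{2,4} --b--> {1,2,3,4}  [seen]
{2,4} --c--> {1,2}  [new]
{1,2} --a--> ∅  [seen]
{1,2} --b--> {1,2,3,4}  [seen]
{1,2} --c--> {1,2,3,4}  [seen]
Reachable DFA states: {1}, ∅, {3}, {2,3,4}, {3,4}, {2,3}, {1,4}, {1,2,3,4}, {1,2,4}, {2,4}, {1,2}.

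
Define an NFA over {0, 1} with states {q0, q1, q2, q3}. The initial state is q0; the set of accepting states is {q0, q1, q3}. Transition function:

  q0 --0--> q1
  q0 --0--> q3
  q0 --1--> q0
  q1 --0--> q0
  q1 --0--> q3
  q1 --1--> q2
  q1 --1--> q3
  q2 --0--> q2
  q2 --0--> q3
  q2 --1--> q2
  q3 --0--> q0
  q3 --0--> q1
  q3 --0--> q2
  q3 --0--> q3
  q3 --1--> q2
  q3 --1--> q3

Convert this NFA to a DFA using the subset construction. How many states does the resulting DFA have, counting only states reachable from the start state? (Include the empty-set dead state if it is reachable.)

5

Start state of the DFA: {q0}.
{q0} --0--> {q1, q3}  [new]
{q0} --1--> {q0}  [seen]
{q1, q3} --0--> {q0, q1, q2, q3}  [new]
{q1, q3} --1--> {q2, q3}  [new]
{q0, q1, q2, q3} --0--> {q0, q1, q2, q3}  [seen]
{q0, q1, q2, q3} --1--> {q0, q2, q3}  [new]
{q2, q3} --0--> {q0, q1, q2, q3}  [seen]
{q2, q3} --1--> {q2, q3}  [seen]
{q0, q2, q3} --0--> {q0, q1, q2, q3}  [seen]
{q0, q2, q3} --1--> {q0, q2, q3}  [seen]
Reachable DFA states: {q0}, {q1, q3}, {q0, q1, q2, q3}, {q2, q3}, {q0, q2, q3}.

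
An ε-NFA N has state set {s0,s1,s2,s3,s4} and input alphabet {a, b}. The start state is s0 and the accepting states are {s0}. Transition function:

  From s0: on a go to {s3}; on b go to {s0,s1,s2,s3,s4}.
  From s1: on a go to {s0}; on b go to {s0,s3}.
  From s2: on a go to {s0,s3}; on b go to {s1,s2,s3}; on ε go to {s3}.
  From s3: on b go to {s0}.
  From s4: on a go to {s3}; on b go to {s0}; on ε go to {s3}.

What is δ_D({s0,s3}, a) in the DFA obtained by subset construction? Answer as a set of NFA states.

{s3}

δ(s0,a) = {s3}; δ(s3,a) = ∅.
Union: {s3}.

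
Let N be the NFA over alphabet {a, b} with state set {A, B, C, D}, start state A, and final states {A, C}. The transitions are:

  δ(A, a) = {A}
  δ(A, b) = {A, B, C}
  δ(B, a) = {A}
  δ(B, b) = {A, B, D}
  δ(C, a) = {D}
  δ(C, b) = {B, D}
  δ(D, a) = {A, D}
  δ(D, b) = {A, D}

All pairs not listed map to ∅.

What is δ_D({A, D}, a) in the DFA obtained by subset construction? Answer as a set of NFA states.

δ(A,a) = {A}; δ(D,a) = {A, D}.
Union: {A, D}.

{A, D}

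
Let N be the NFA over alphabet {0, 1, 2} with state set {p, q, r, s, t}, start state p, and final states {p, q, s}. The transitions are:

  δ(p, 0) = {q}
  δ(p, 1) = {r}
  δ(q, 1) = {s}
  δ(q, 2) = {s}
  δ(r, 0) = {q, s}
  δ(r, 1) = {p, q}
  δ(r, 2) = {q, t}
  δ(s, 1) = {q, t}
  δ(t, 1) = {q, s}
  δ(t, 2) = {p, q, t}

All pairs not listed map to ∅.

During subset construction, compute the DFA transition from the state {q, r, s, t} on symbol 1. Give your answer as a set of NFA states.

δ(q,1) = {s}; δ(r,1) = {p, q}; δ(s,1) = {q, t}; δ(t,1) = {q, s}.
Union: {p, q, s, t}.

{p, q, s, t}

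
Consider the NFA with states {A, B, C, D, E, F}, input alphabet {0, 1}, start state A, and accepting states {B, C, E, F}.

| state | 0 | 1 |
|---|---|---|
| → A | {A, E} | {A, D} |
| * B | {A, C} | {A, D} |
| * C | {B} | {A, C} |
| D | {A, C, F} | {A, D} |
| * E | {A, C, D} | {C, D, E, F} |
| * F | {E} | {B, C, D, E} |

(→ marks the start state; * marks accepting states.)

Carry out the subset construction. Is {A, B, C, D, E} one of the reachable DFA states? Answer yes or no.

Start state of the DFA: {A}.
{A} --0--> {A, E}  [new]
{A} --1--> {A, D}  [new]
{A, E} --0--> {A, C, D, E}  [new]
{A, E} --1--> {A, C, D, E, F}  [new]
{A, D} --0--> {A, C, E, F}  [new]
{A, D} --1--> {A, D}  [seen]
{A, C, D, E} --0--> {A, B, C, D, E, F}  [new]
{A, C, D, E} --1--> {A, C, D, E, F}  [seen]
{A, C, D, E, F} --0--> {A, B, C, D, E, F}  [seen]
{A, C, D, E, F} --1--> {A, B, C, D, E, F}  [seen]
{A, C, E, F} --0--> {A, B, C, D, E}  [new]
{A, C, E, F} --1--> {A, B, C, D, E, F}  [seen]
{A, B, C, D, E, F} --0--> {A, B, C, D, E, F}  [seen]
{A, B, C, D, E, F} --1--> {A, B, C, D, E, F}  [seen]
{A, B, C, D, E} --0--> {A, B, C, D, E, F}  [seen]
{A, B, C, D, E} --1--> {A, C, D, E, F}  [seen]
Reachable DFA states: {A}, {A, E}, {A, D}, {A, C, D, E}, {A, C, D, E, F}, {A, C, E, F}, {A, B, C, D, E, F}, {A, B, C, D, E}.
{A, B, C, D, E} is among them.

yes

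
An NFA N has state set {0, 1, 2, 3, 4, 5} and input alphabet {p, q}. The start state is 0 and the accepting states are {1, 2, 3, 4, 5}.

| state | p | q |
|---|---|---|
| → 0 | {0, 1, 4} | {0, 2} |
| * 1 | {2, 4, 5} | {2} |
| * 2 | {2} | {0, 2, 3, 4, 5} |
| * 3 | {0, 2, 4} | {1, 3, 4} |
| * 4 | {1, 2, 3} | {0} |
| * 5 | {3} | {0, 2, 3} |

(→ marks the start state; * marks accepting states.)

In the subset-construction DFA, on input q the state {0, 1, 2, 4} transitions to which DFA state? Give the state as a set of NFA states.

δ(0,q) = {0, 2}; δ(1,q) = {2}; δ(2,q) = {0, 2, 3, 4, 5}; δ(4,q) = {0}.
Union: {0, 2, 3, 4, 5}.

{0, 2, 3, 4, 5}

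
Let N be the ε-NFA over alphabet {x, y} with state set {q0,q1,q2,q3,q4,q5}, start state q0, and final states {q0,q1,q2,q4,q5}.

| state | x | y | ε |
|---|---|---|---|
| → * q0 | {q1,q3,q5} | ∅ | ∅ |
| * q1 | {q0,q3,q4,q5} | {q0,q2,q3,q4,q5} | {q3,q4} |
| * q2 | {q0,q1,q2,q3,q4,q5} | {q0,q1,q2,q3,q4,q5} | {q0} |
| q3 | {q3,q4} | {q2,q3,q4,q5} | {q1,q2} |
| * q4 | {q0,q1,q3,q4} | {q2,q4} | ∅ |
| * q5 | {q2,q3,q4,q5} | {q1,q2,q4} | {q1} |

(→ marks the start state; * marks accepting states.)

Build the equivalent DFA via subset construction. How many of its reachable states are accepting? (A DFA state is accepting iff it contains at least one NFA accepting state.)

Start state of the DFA: {q0} (ε-closure of the NFA start).
{q0} --x--> {q0,q1,q2,q3,q4,q5}  [new]
{q0} --y--> ∅  [new]
{q0,q1,q2,q3,q4,q5} --x--> {q0,q1,q2,q3,q4,q5}  [seen]
{q0,q1,q2,q3,q4,q5} --y--> {q0,q1,q2,q3,q4,q5}  [seen]
∅ --x--> ∅  [seen]
∅ --y--> ∅  [seen]
Reachable DFA states: {q0}, {q0,q1,q2,q3,q4,q5}, ∅.
Accepting DFA states (contain an NFA accepting state): {q0}, {q0,q1,q2,q3,q4,q5}.

2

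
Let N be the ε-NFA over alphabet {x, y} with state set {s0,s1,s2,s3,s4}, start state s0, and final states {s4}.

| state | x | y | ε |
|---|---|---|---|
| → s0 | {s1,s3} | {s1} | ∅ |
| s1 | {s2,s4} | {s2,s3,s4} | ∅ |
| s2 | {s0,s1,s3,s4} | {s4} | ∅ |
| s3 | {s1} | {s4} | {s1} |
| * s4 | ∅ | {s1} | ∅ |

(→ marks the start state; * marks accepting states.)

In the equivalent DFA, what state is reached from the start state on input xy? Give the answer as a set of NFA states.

Start: {s0}.
δ(s0,x) = {s1,s3}.
Union: {s1,s3}.
After x: {s1,s3}.
δ(s1,y) = {s2,s3,s4}; δ(s3,y) = {s4}.
Union: {s2,s3,s4}.
ε-closure gives {s1,s2,s3,s4}.
After y: {s1,s2,s3,s4}.

{s1,s2,s3,s4}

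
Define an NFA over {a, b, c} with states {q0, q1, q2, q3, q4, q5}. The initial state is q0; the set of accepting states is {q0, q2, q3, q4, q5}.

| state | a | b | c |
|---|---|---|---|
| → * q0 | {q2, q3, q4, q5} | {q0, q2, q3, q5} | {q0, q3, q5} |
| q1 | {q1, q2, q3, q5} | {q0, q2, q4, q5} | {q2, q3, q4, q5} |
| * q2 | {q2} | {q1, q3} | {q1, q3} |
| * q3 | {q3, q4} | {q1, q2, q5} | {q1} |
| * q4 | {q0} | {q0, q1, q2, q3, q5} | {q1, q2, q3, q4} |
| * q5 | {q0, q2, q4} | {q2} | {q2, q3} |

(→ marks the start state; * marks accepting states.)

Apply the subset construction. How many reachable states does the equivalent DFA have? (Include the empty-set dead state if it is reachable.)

10

Start state of the DFA: {q0}.
{q0} --a--> {q2, q3, q4, q5}  [new]
{q0} --b--> {q0, q2, q3, q5}  [new]
{q0} --c--> {q0, q3, q5}  [new]
{q2, q3, q4, q5} --a--> {q0, q2, q3, q4}  [new]
{q2, q3, q4, q5} --b--> {q0, q1, q2, q3, q5}  [new]
{q2, q3, q4, q5} --c--> {q1, q2, q3, q4}  [new]
{q0, q2, q3, q5} --a--> {q0, q2, q3, q4, q5}  [new]
{q0, q2, q3, q5} --b--> {q0, q1, q2, q3, q5}  [seen]
{q0, q2, q3, q5} --c--> {q0, q1, q2, q3, q5}  [seen]
{q0, q3, q5} --a--> {q0, q2, q3, q4, q5}  [seen]
{q0, q3, q5} --b--> {q0, q1, q2, q3, q5}  [seen]
{q0, q3, q5} --c--> {q0, q1, q2, q3, q5}  [seen]
{q0, q2, q3, q4} --a--> {q0, q2, q3, q4, q5}  [seen]
{q0, q2, q3, q4} --b--> {q0, q1, q2, q3, q5}  [seen]
{q0, q2, q3, q4} --c--> {q0, q1, q2, q3, q4, q5}  [new]
{q0, q1, q2, q3, q5} --a--> {q0, q1, q2, q3, q4, q5}  [seen]
{q0, q1, q2, q3, q5} --b--> {q0, q1, q2, q3, q4, q5}  [seen]
{q0, q1, q2, q3, q5} --c--> {q0, q1, q2, q3, q4, q5}  [seen]
{q1, q2, q3, q4} --a--> {q0, q1, q2, q3, q4, q5}  [seen]
{q1, q2, q3, q4} --b--> {q0, q1, q2, q3, q4, q5}  [seen]
{q1, q2, q3, q4} --c--> {q1, q2, q3, q4, q5}  [new]
{q0, q2, q3, q4, q5} --a--> {q0, q2, q3, q4, q5}  [seen]
{q0, q2, q3, q4, q5} --b--> {q0, q1, q2, q3, q5}  [seen]
{q0, q2, q3, q4, q5} --c--> {q0, q1, q2, q3, q4, q5}  [seen]
{q0, q1, q2, q3, q4, q5} --a--> {q0, q1, q2, q3, q4, q5}  [seen]
{q0, q1, q2, q3, q4, q5} --b--> {q0, q1, q2, q3, q4, q5}  [seen]
{q0, q1, q2, q3, q4, q5} --c--> {q0, q1, q2, q3, q4, q5}  [seen]
{q1, q2, q3, q4, q5} --a--> {q0, q1, q2, q3, q4, q5}  [seen]
{q1, q2, q3, q4, q5} --b--> {q0, q1, q2, q3, q4, q5}  [seen]
{q1, q2, q3, q4, q5} --c--> {q1, q2, q3, q4, q5}  [seen]
Reachable DFA states: {q0}, {q2, q3, q4, q5}, {q0, q2, q3, q5}, {q0, q3, q5}, {q0, q2, q3, q4}, {q0, q1, q2, q3, q5}, {q1, q2, q3, q4}, {q0, q2, q3, q4, q5}, {q0, q1, q2, q3, q4, q5}, {q1, q2, q3, q4, q5}.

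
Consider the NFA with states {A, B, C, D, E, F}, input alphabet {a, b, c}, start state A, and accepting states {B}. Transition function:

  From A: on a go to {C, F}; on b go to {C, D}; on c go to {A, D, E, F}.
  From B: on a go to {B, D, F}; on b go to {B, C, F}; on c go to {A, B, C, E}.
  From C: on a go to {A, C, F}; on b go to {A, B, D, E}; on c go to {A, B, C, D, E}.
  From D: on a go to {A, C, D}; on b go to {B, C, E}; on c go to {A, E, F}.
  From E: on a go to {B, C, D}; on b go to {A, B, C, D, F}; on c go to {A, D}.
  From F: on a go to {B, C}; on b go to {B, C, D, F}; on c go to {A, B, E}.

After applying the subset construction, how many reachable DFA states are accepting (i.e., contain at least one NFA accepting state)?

5

Start state of the DFA: {A}.
{A} --a--> {C, F}  [new]
{A} --b--> {C, D}  [new]
{A} --c--> {A, D, E, F}  [new]
{C, F} --a--> {A, B, C, F}  [new]
{C, F} --b--> {A, B, C, D, E, F}  [new]
{C, F} --c--> {A, B, C, D, E}  [new]
{C, D} --a--> {A, C, D, F}  [new]
{C, D} --b--> {A, B, C, D, E}  [seen]
{C, D} --c--> {A, B, C, D, E, F}  [seen]
{A, D, E, F} --a--> {A, B, C, D, F}  [new]
{A, D, E, F} --b--> {A, B, C, D, E, F}  [seen]
{A, D, E, F} --c--> {A, B, D, E, F}  [new]
{A, B, C, F} --a--> {A, B, C, D, F}  [seen]
{A, B, C, F} --b--> {A, B, C, D, E, F}  [seen]
{A, B, C, F} --c--> {A, B, C, D, E, F}  [seen]
{A, B, C, D, E, F} --a--> {A, B, C, D, F}  [seen]
{A, B, C, D, E, F} --b--> {A, B, C, D, E, F}  [seen]
{A, B, C, D, E, F} --c--> {A, B, C, D, E, F}  [seen]
{A, B, C, D, E} --a--> {A, B, C, D, F}  [seen]
{A, B, C, D, E} --b--> {A, B, C, D, E, F}  [seen]
{A, B, C, D, E} --c--> {A, B, C, D, E, F}  [seen]
{A, C, D, F} --a--> {A, B, C, D, F}  [seen]
{A, C, D, F} --b--> {A, B, C, D, E, F}  [seen]
{A, C, D, F} --c--> {A, B, C, D, E, F}  [seen]
{A, B, C, D, F} --a--> {A, B, C, D, F}  [seen]
{A, B, C, D, F} --b--> {A, B, C, D, E, F}  [seen]
{A, B, C, D, F} --c--> {A, B, C, D, E, F}  [seen]
{A, B, D, E, F} --a--> {A, B, C, D, F}  [seen]
{A, B, D, E, F} --b--> {A, B, C, D, E, F}  [seen]
{A, B, D, E, F} --c--> {A, B, C, D, E, F}  [seen]
Reachable DFA states: {A}, {C, F}, {C, D}, {A, D, E, F}, {A, B, C, F}, {A, B, C, D, E, F}, {A, B, C, D, E}, {A, C, D, F}, {A, B, C, D, F}, {A, B, D, E, F}.
Accepting DFA states (contain an NFA accepting state): {A, B, C, F}, {A, B, C, D, E, F}, {A, B, C, D, E}, {A, B, C, D, F}, {A, B, D, E, F}.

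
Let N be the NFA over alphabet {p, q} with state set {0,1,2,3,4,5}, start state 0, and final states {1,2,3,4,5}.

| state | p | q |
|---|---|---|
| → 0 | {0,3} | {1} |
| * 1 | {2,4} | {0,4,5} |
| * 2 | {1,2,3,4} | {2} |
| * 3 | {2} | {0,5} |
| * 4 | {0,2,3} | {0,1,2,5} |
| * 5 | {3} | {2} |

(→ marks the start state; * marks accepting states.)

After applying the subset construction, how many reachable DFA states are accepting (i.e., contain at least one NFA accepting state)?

Start state of the DFA: {0}.
{0} --p--> {0,3}  [new]
{0} --q--> {1}  [new]
{0,3} --p--> {0,2,3}  [new]
{0,3} --q--> {0,1,5}  [new]
{1} --p--> {2,4}  [new]
{1} --q--> {0,4,5}  [new]
{0,2,3} --p--> {0,1,2,3,4}  [new]
{0,2,3} --q--> {0,1,2,5}  [new]
{0,1,5} --p--> {0,2,3,4}  [new]
{0,1,5} --q--> {0,1,2,4,5}  [new]
{2,4} --p--> {0,1,2,3,4}  [seen]
{2,4} --q--> {0,1,2,5}  [seen]
{0,4,5} --p--> {0,2,3}  [seen]
{0,4,5} --q--> {0,1,2,5}  [seen]
{0,1,2,3,4} --p--> {0,1,2,3,4}  [seen]
{0,1,2,3,4} --q--> {0,1,2,4,5}  [seen]
{0,1,2,5} --p--> {0,1,2,3,4}  [seen]
{0,1,2,5} --q--> {0,1,2,4,5}  [seen]
{0,2,3,4} --p--> {0,1,2,3,4}  [seen]
{0,2,3,4} --q--> {0,1,2,5}  [seen]
{0,1,2,4,5} --p--> {0,1,2,3,4}  [seen]
{0,1,2,4,5} --q--> {0,1,2,4,5}  [seen]
Reachable DFA states: {0}, {0,3}, {1}, {0,2,3}, {0,1,5}, {2,4}, {0,4,5}, {0,1,2,3,4}, {0,1,2,5}, {0,2,3,4}, {0,1,2,4,5}.
Accepting DFA states (contain an NFA accepting state): {0,3}, {1}, {0,2,3}, {0,1,5}, {2,4}, {0,4,5}, {0,1,2,3,4}, {0,1,2,5}, {0,2,3,4}, {0,1,2,4,5}.

10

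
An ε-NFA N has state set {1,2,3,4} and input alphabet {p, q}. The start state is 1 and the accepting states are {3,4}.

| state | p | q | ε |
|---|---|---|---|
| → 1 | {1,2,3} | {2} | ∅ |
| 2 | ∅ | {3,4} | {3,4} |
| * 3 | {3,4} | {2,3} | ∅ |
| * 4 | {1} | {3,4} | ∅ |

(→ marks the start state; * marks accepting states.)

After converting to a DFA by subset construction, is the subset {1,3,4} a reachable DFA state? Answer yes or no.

yes

Start state of the DFA: {1} (ε-closure of the NFA start).
{1} --p--> {1,2,3,4}  [new]
{1} --q--> {2,3,4}  [new]
{1,2,3,4} --p--> {1,2,3,4}  [seen]
{1,2,3,4} --q--> {2,3,4}  [seen]
{2,3,4} --p--> {1,3,4}  [new]
{2,3,4} --q--> {2,3,4}  [seen]
{1,3,4} --p--> {1,2,3,4}  [seen]
{1,3,4} --q--> {2,3,4}  [seen]
Reachable DFA states: {1}, {1,2,3,4}, {2,3,4}, {1,3,4}.
{1,3,4} is among them.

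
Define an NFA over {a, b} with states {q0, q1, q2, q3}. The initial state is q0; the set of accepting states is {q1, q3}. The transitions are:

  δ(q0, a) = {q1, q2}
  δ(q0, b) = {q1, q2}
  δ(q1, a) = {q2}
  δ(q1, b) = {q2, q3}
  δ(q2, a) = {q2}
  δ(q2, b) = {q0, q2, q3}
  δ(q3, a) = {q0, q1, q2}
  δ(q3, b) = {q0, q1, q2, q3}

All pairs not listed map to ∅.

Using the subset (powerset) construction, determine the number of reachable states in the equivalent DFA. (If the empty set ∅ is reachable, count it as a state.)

6

Start state of the DFA: {q0}.
{q0} --a--> {q1, q2}  [new]
{q0} --b--> {q1, q2}  [seen]
{q1, q2} --a--> {q2}  [new]
{q1, q2} --b--> {q0, q2, q3}  [new]
{q2} --a--> {q2}  [seen]
{q2} --b--> {q0, q2, q3}  [seen]
{q0, q2, q3} --a--> {q0, q1, q2}  [new]
{q0, q2, q3} --b--> {q0, q1, q2, q3}  [new]
{q0, q1, q2} --a--> {q1, q2}  [seen]
{q0, q1, q2} --b--> {q0, q1, q2, q3}  [seen]
{q0, q1, q2, q3} --a--> {q0, q1, q2}  [seen]
{q0, q1, q2, q3} --b--> {q0, q1, q2, q3}  [seen]
Reachable DFA states: {q0}, {q1, q2}, {q2}, {q0, q2, q3}, {q0, q1, q2}, {q0, q1, q2, q3}.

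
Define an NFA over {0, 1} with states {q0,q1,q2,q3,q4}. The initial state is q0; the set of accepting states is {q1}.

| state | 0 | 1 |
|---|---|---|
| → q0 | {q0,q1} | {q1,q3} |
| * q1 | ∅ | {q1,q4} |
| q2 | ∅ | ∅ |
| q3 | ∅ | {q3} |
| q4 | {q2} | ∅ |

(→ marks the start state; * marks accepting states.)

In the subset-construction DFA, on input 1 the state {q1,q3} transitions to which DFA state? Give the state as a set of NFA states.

{q1,q3,q4}

δ(q1,1) = {q1,q4}; δ(q3,1) = {q3}.
Union: {q1,q3,q4}.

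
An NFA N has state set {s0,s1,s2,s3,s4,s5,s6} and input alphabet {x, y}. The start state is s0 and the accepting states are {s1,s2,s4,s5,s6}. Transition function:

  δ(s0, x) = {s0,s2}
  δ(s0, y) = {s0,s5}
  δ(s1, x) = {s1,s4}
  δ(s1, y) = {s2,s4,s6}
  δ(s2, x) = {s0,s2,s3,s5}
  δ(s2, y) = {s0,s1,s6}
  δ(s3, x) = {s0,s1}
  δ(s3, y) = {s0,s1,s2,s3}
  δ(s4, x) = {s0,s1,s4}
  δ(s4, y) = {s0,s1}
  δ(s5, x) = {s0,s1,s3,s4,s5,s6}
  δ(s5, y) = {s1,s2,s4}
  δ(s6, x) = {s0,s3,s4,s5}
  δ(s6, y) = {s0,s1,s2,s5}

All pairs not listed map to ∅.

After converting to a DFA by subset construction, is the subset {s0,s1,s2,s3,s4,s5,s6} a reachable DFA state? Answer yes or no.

yes

Start state of the DFA: {s0}.
{s0} --x--> {s0,s2}  [new]
{s0} --y--> {s0,s5}  [new]
{s0,s2} --x--> {s0,s2,s3,s5}  [new]
{s0,s2} --y--> {s0,s1,s5,s6}  [new]
{s0,s5} --x--> {s0,s1,s2,s3,s4,s5,s6}  [new]
{s0,s5} --y--> {s0,s1,s2,s4,s5}  [new]
{s0,s2,s3,s5} --x--> {s0,s1,s2,s3,s4,s5,s6}  [seen]
{s0,s2,s3,s5} --y--> {s0,s1,s2,s3,s4,s5,s6}  [seen]
{s0,s1,s5,s6} --x--> {s0,s1,s2,s3,s4,s5,s6}  [seen]
{s0,s1,s5,s6} --y--> {s0,s1,s2,s4,s5,s6}  [new]
{s0,s1,s2,s3,s4,s5,s6} --x--> {s0,s1,s2,s3,s4,s5,s6}  [seen]
{s0,s1,s2,s3,s4,s5,s6} --y--> {s0,s1,s2,s3,s4,s5,s6}  [seen]
{s0,s1,s2,s4,s5} --x--> {s0,s1,s2,s3,s4,s5,s6}  [seen]
{s0,s1,s2,s4,s5} --y--> {s0,s1,s2,s4,s5,s6}  [seen]
{s0,s1,s2,s4,s5,s6} --x--> {s0,s1,s2,s3,s4,s5,s6}  [seen]
{s0,s1,s2,s4,s5,s6} --y--> {s0,s1,s2,s4,s5,s6}  [seen]
Reachable DFA states: {s0}, {s0,s2}, {s0,s5}, {s0,s2,s3,s5}, {s0,s1,s5,s6}, {s0,s1,s2,s3,s4,s5,s6}, {s0,s1,s2,s4,s5}, {s0,s1,s2,s4,s5,s6}.
{s0,s1,s2,s3,s4,s5,s6} is among them.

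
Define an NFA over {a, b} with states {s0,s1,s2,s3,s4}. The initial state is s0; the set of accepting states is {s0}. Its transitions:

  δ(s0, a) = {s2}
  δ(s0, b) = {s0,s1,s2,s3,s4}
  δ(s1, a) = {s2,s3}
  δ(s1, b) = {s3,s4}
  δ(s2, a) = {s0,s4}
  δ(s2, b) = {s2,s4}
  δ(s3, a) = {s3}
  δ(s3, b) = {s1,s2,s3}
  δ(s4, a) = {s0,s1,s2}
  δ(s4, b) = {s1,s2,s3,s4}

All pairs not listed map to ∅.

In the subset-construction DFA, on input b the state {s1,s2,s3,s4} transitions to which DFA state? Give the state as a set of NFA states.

{s1,s2,s3,s4}

δ(s1,b) = {s3,s4}; δ(s2,b) = {s2,s4}; δ(s3,b) = {s1,s2,s3}; δ(s4,b) = {s1,s2,s3,s4}.
Union: {s1,s2,s3,s4}.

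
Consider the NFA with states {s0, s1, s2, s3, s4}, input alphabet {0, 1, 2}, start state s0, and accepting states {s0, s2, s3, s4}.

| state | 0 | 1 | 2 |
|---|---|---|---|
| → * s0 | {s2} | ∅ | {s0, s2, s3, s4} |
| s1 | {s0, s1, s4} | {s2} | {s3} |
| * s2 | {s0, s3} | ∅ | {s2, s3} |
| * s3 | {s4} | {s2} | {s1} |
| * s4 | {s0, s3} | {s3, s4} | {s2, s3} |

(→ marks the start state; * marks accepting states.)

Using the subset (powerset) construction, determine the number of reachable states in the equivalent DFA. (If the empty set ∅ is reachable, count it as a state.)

Start state of the DFA: {s0}.
{s0} --0--> {s2}  [new]
{s0} --1--> ∅  [new]
{s0} --2--> {s0, s2, s3, s4}  [new]
{s2} --0--> {s0, s3}  [new]
{s2} --1--> ∅  [seen]
{s2} --2--> {s2, s3}  [new]
∅ --0--> ∅  [seen]
∅ --1--> ∅  [seen]
∅ --2--> ∅  [seen]
{s0, s2, s3, s4} --0--> {s0, s2, s3, s4}  [seen]
{s0, s2, s3, s4} --1--> {s2, s3, s4}  [new]
{s0, s2, s3, s4} --2--> {s0, s1, s2, s3, s4}  [new]
{s0, s3} --0--> {s2, s4}  [new]
{s0, s3} --1--> {s2}  [seen]
{s0, s3} --2--> {s0, s1, s2, s3, s4}  [seen]
{s2, s3} --0--> {s0, s3, s4}  [new]
{s2, s3} --1--> {s2}  [seen]
{s2, s3} --2--> {s1, s2, s3}  [new]
{s2, s3, s4} --0--> {s0, s3, s4}  [seen]
{s2, s3, s4} --1--> {s2, s3, s4}  [seen]
{s2, s3, s4} --2--> {s1, s2, s3}  [seen]
{s0, s1, s2, s3, s4} --0--> {s0, s1, s2, s3, s4}  [seen]
{s0, s1, s2, s3, s4} --1--> {s2, s3, s4}  [seen]
{s0, s1, s2, s3, s4} --2--> {s0, s1, s2, s3, s4}  [seen]
{s2, s4} --0--> {s0, s3}  [seen]
{s2, s4} --1--> {s3, s4}  [new]
{s2, s4} --2--> {s2, s3}  [seen]
{s0, s3, s4} --0--> {s0, s2, s3, s4}  [seen]
{s0, s3, s4} --1--> {s2, s3, s4}  [seen]
{s0, s3, s4} --2--> {s0, s1, s2, s3, s4}  [seen]
{s1, s2, s3} --0--> {s0, s1, s3, s4}  [new]
{s1, s2, s3} --1--> {s2}  [seen]
{s1, s2, s3} --2--> {s1, s2, s3}  [seen]
{s3, s4} --0--> {s0, s3, s4}  [seen]
{s3, s4} --1--> {s2, s3, s4}  [seen]
{s3, s4} --2--> {s1, s2, s3}  [seen]
{s0, s1, s3, s4} --0--> {s0, s1, s2, s3, s4}  [seen]
{s0, s1, s3, s4} --1--> {s2, s3, s4}  [seen]
{s0, s1, s3, s4} --2--> {s0, s1, s2, s3, s4}  [seen]
Reachable DFA states: {s0}, {s2}, ∅, {s0, s2, s3, s4}, {s0, s3}, {s2, s3}, {s2, s3, s4}, {s0, s1, s2, s3, s4}, {s2, s4}, {s0, s3, s4}, {s1, s2, s3}, {s3, s4}, {s0, s1, s3, s4}.

13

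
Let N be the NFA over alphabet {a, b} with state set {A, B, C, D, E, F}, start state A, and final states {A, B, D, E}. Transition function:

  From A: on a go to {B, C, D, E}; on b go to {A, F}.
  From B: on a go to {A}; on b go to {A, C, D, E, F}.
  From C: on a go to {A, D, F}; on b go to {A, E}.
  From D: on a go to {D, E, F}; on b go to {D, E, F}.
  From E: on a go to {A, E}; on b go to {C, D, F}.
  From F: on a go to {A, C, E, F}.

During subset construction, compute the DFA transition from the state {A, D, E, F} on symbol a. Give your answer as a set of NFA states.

{A, B, C, D, E, F}

δ(A,a) = {B, C, D, E}; δ(D,a) = {D, E, F}; δ(E,a) = {A, E}; δ(F,a) = {A, C, E, F}.
Union: {A, B, C, D, E, F}.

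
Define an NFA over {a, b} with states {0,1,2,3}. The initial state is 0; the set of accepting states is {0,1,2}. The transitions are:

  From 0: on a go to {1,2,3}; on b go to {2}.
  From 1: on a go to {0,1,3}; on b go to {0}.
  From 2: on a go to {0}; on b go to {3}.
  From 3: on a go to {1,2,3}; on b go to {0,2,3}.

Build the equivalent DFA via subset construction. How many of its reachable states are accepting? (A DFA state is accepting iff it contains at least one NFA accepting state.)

5

Start state of the DFA: {0}.
{0} --a--> {1,2,3}  [new]
{0} --b--> {2}  [new]
{1,2,3} --a--> {0,1,2,3}  [new]
{1,2,3} --b--> {0,2,3}  [new]
{2} --a--> {0}  [seen]
{2} --b--> {3}  [new]
{0,1,2,3} --a--> {0,1,2,3}  [seen]
{0,1,2,3} --b--> {0,2,3}  [seen]
{0,2,3} --a--> {0,1,2,3}  [seen]
{0,2,3} --b--> {0,2,3}  [seen]
{3} --a--> {1,2,3}  [seen]
{3} --b--> {0,2,3}  [seen]
Reachable DFA states: {0}, {1,2,3}, {2}, {0,1,2,3}, {0,2,3}, {3}.
Accepting DFA states (contain an NFA accepting state): {0}, {1,2,3}, {2}, {0,1,2,3}, {0,2,3}.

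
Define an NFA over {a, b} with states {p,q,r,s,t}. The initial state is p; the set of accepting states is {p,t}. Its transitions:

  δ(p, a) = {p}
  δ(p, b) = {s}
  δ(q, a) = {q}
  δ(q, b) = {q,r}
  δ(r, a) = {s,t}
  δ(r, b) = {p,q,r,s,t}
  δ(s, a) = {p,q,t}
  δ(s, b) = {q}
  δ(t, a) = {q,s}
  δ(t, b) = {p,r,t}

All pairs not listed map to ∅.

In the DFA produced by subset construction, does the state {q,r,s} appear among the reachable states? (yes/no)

Start state of the DFA: {p}.
{p} --a--> {p}  [seen]
{p} --b--> {s}  [new]
{s} --a--> {p,q,t}  [new]
{s} --b--> {q}  [new]
{p,q,t} --a--> {p,q,s}  [new]
{p,q,t} --b--> {p,q,r,s,t}  [new]
{q} --a--> {q}  [seen]
{q} --b--> {q,r}  [new]
{p,q,s} --a--> {p,q,t}  [seen]
{p,q,s} --b--> {q,r,s}  [new]
{p,q,r,s,t} --a--> {p,q,s,t}  [new]
{p,q,r,s,t} --b--> {p,q,r,s,t}  [seen]
{q,r} --a--> {q,s,t}  [new]
{q,r} --b--> {p,q,r,s,t}  [seen]
{q,r,s} --a--> {p,q,s,t}  [seen]
{q,r,s} --b--> {p,q,r,s,t}  [seen]
{p,q,s,t} --a--> {p,q,s,t}  [seen]
{p,q,s,t} --b--> {p,q,r,s,t}  [seen]
{q,s,t} --a--> {p,q,s,t}  [seen]
{q,s,t} --b--> {p,q,r,t}  [new]
{p,q,r,t} --a--> {p,q,s,t}  [seen]
{p,q,r,t} --b--> {p,q,r,s,t}  [seen]
Reachable DFA states: {p}, {s}, {p,q,t}, {q}, {p,q,s}, {p,q,r,s,t}, {q,r}, {q,r,s}, {p,q,s,t}, {q,s,t}, {p,q,r,t}.
{q,r,s} is among them.

yes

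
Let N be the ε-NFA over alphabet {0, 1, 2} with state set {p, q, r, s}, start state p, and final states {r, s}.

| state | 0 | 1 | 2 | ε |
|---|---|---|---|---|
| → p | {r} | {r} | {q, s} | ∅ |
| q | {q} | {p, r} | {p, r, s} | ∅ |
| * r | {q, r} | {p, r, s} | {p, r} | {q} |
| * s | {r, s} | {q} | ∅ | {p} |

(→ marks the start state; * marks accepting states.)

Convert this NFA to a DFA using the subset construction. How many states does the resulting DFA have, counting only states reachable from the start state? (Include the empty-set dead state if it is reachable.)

Start state of the DFA: {p} (ε-closure of the NFA start).
{p} --0--> {q, r}  [new]
{p} --1--> {q, r}  [seen]
{p} --2--> {p, q, s}  [new]
{q, r} --0--> {q, r}  [seen]
{q, r} --1--> {p, q, r, s}  [new]
{q, r} --2--> {p, q, r, s}  [seen]
{p, q, s} --0--> {p, q, r, s}  [seen]
{p, q, s} --1--> {p, q, r}  [new]
{p, q, s} --2--> {p, q, r, s}  [seen]
{p, q, r, s} --0--> {p, q, r, s}  [seen]
{p, q, r, s} --1--> {p, q, r, s}  [seen]
{p, q, r, s} --2--> {p, q, r, s}  [seen]
{p, q, r} --0--> {q, r}  [seen]
{p, q, r} --1--> {p, q, r, s}  [seen]
{p, q, r} --2--> {p, q, r, s}  [seen]
Reachable DFA states: {p}, {q, r}, {p, q, s}, {p, q, r, s}, {p, q, r}.

5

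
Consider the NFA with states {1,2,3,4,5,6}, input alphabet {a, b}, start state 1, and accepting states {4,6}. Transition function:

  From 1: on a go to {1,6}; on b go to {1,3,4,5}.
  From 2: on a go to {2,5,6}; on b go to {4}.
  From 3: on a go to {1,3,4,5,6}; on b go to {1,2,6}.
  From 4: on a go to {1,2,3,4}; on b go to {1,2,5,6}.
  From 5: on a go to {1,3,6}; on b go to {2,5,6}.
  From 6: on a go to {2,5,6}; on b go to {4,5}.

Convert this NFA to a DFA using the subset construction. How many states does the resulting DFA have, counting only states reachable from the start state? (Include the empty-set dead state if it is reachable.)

6

Start state of the DFA: {1}.
{1} --a--> {1,6}  [new]
{1} --b--> {1,3,4,5}  [new]
{1,6} --a--> {1,2,5,6}  [new]
{1,6} --b--> {1,3,4,5}  [seen]
{1,3,4,5} --a--> {1,2,3,4,5,6}  [new]
{1,3,4,5} --b--> {1,2,3,4,5,6}  [seen]
{1,2,5,6} --a--> {1,2,3,5,6}  [new]
{1,2,5,6} --b--> {1,2,3,4,5,6}  [seen]
{1,2,3,4,5,6} --a--> {1,2,3,4,5,6}  [seen]
{1,2,3,4,5,6} --b--> {1,2,3,4,5,6}  [seen]
{1,2,3,5,6} --a--> {1,2,3,4,5,6}  [seen]
{1,2,3,5,6} --b--> {1,2,3,4,5,6}  [seen]
Reachable DFA states: {1}, {1,6}, {1,3,4,5}, {1,2,5,6}, {1,2,3,4,5,6}, {1,2,3,5,6}.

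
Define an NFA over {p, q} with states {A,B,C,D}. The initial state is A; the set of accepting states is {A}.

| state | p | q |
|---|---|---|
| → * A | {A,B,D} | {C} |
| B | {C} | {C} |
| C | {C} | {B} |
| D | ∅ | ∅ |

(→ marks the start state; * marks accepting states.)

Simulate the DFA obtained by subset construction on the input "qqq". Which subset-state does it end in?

Start: {A}.
δ(A,q) = {C}.
Union: {C}.
After q: {C}.
δ(C,q) = {B}.
Union: {B}.
After q: {B}.
δ(B,q) = {C}.
Union: {C}.
After q: {C}.

{C}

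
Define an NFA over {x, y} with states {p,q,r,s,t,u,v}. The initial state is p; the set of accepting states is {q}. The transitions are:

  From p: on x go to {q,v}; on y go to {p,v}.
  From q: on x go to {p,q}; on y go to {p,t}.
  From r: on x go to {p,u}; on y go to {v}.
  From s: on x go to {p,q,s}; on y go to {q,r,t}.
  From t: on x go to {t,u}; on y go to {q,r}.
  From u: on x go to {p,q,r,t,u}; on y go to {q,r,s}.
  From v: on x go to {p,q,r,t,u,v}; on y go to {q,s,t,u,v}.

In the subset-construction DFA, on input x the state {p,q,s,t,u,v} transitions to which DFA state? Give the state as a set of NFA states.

{p,q,r,s,t,u,v}

δ(p,x) = {q,v}; δ(q,x) = {p,q}; δ(s,x) = {p,q,s}; δ(t,x) = {t,u}; δ(u,x) = {p,q,r,t,u}; δ(v,x) = {p,q,r,t,u,v}.
Union: {p,q,r,s,t,u,v}.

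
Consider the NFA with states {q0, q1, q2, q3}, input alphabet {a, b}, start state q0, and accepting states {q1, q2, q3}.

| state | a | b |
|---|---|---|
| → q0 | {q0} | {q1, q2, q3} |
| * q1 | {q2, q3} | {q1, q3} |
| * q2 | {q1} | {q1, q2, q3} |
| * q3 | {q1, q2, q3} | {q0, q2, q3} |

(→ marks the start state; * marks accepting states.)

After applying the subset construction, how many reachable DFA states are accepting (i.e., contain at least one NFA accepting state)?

2

Start state of the DFA: {q0}.
{q0} --a--> {q0}  [seen]
{q0} --b--> {q1, q2, q3}  [new]
{q1, q2, q3} --a--> {q1, q2, q3}  [seen]
{q1, q2, q3} --b--> {q0, q1, q2, q3}  [new]
{q0, q1, q2, q3} --a--> {q0, q1, q2, q3}  [seen]
{q0, q1, q2, q3} --b--> {q0, q1, q2, q3}  [seen]
Reachable DFA states: {q0}, {q1, q2, q3}, {q0, q1, q2, q3}.
Accepting DFA states (contain an NFA accepting state): {q1, q2, q3}, {q0, q1, q2, q3}.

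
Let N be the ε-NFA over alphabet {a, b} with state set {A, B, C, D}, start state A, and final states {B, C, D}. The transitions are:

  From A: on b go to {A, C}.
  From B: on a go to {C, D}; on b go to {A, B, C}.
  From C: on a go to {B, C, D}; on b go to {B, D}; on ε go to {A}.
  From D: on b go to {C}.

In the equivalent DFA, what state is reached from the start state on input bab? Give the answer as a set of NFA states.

Start: {A}.
δ(A,b) = {A, C}.
Union: {A, C}.
After b: {A, C}.
δ(A,a) = ∅; δ(C,a) = {B, C, D}.
Union: {B, C, D}.
ε-closure gives {A, B, C, D}.
After a: {A, B, C, D}.
δ(A,b) = {A, C}; δ(B,b) = {A, B, C}; δ(C,b) = {B, D}; δ(D,b) = {C}.
Union: {A, B, C, D}.
After b: {A, B, C, D}.

{A, B, C, D}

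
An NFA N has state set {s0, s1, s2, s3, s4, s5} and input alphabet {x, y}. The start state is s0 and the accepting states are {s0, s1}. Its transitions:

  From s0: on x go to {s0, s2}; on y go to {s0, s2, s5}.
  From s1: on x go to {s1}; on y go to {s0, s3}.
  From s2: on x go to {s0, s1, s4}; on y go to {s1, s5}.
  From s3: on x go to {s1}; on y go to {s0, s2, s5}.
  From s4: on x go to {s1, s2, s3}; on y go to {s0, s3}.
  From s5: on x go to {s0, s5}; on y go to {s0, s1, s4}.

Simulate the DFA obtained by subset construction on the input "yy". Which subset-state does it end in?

{s0, s1, s2, s4, s5}

Start: {s0}.
δ(s0,y) = {s0, s2, s5}.
Union: {s0, s2, s5}.
After y: {s0, s2, s5}.
δ(s0,y) = {s0, s2, s5}; δ(s2,y) = {s1, s5}; δ(s5,y) = {s0, s1, s4}.
Union: {s0, s1, s2, s4, s5}.
After y: {s0, s1, s2, s4, s5}.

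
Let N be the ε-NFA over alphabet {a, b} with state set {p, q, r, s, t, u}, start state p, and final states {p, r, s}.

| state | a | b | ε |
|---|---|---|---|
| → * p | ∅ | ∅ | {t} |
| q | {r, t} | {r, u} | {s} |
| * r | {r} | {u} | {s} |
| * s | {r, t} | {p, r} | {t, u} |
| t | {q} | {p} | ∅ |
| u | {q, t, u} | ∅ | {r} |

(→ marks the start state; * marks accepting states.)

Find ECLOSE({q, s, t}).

{q, r, s, t, u}

Begin with {q, s, t}.
s →ε {t, u}; add u.
u →ε {r}; add r.
ε-closure = {q, r, s, t, u}.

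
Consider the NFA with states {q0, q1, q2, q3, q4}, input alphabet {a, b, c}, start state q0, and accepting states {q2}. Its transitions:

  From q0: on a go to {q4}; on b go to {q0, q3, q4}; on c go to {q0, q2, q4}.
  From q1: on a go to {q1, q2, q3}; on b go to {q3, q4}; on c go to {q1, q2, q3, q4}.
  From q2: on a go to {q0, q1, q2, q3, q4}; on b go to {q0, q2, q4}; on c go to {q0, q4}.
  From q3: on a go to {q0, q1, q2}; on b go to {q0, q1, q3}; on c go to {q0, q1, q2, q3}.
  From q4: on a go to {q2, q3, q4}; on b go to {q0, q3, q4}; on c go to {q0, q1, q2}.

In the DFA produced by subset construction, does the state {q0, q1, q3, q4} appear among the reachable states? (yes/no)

yes

Start state of the DFA: {q0}.
{q0} --a--> {q4}  [new]
{q0} --b--> {q0, q3, q4}  [new]
{q0} --c--> {q0, q2, q4}  [new]
{q4} --a--> {q2, q3, q4}  [new]
{q4} --b--> {q0, q3, q4}  [seen]
{q4} --c--> {q0, q1, q2}  [new]
{q0, q3, q4} --a--> {q0, q1, q2, q3, q4}  [new]
{q0, q3, q4} --b--> {q0, q1, q3, q4}  [new]
{q0, q3, q4} --c--> {q0, q1, q2, q3, q4}  [seen]
{q0, q2, q4} --a--> {q0, q1, q2, q3, q4}  [seen]
{q0, q2, q4} --b--> {q0, q2, q3, q4}  [new]
{q0, q2, q4} --c--> {q0, q1, q2, q4}  [new]
{q2, q3, q4} --a--> {q0, q1, q2, q3, q4}  [seen]
{q2, q3, q4} --b--> {q0, q1, q2, q3, q4}  [seen]
{q2, q3, q4} --c--> {q0, q1, q2, q3, q4}  [seen]
{q0, q1, q2} --a--> {q0, q1, q2, q3, q4}  [seen]
{q0, q1, q2} --b--> {q0, q2, q3, q4}  [seen]
{q0, q1, q2} --c--> {q0, q1, q2, q3, q4}  [seen]
{q0, q1, q2, q3, q4} --a--> {q0, q1, q2, q3, q4}  [seen]
{q0, q1, q2, q3, q4} --b--> {q0, q1, q2, q3, q4}  [seen]
{q0, q1, q2, q3, q4} --c--> {q0, q1, q2, q3, q4}  [seen]
{q0, q1, q3, q4} --a--> {q0, q1, q2, q3, q4}  [seen]
{q0, q1, q3, q4} --b--> {q0, q1, q3, q4}  [seen]
{q0, q1, q3, q4} --c--> {q0, q1, q2, q3, q4}  [seen]
{q0, q2, q3, q4} --a--> {q0, q1, q2, q3, q4}  [seen]
{q0, q2, q3, q4} --b--> {q0, q1, q2, q3, q4}  [seen]
{q0, q2, q3, q4} --c--> {q0, q1, q2, q3, q4}  [seen]
{q0, q1, q2, q4} --a--> {q0, q1, q2, q3, q4}  [seen]
{q0, q1, q2, q4} --b--> {q0, q2, q3, q4}  [seen]
{q0, q1, q2, q4} --c--> {q0, q1, q2, q3, q4}  [seen]
Reachable DFA states: {q0}, {q4}, {q0, q3, q4}, {q0, q2, q4}, {q2, q3, q4}, {q0, q1, q2}, {q0, q1, q2, q3, q4}, {q0, q1, q3, q4}, {q0, q2, q3, q4}, {q0, q1, q2, q4}.
{q0, q1, q3, q4} is among them.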